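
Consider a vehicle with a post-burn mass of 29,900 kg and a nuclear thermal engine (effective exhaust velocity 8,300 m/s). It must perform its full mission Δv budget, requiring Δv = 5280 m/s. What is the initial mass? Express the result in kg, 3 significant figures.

initial mass ≈ 56500 kg

By the Tsiolkovsky rocket equation, m₀/m_f = exp(Δv / v_e) = exp(5280 / 8300.0) = exp(0.6361) = 1.8892.
m₀ = m_f × 1.8892 = 29,900 × 1.8892 = 56,487.1 kg.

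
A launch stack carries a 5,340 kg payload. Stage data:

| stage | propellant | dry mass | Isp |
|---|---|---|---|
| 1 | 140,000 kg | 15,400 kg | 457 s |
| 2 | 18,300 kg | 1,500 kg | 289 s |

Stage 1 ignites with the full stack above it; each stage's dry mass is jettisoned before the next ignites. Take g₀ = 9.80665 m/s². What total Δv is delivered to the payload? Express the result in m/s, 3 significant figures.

Δv ≈ 10400 m/s

Ignition mass of stage 1 = 140,000+15,400 + 18,300+1,500 + 5,340 = 180,540 kg.
Stage 1: m₀ = 180,540 kg, m_f = 180,540 − 140,000 = 40,540 kg; Δv = 457×9.80665×ln(4.453) = 4481.6×1.4937 ≈ 6694 m/s.
Stage 2: m₀ = 25,140 kg, m_f = 25,140 − 18,300 = 6,840 kg; Δv = 289×9.80665×ln(3.675) = 2834.1×1.3017 ≈ 3689 m/s.
Total Δv = 6694 + 3689 = 10383 m/s.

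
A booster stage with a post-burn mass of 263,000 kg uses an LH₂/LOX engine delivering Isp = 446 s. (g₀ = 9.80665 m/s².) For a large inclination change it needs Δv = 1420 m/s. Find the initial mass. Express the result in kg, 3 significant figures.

initial mass ≈ 364000 kg

v_e = Isp · g₀ = 446 × 9.80665 = 4373.8 m/s.
m₀/m_f = exp(Δv / v_e) = exp(1420 / 4373.8) = exp(0.3247) = 1.3836.
m₀ = m_f × 1.3836 = 263,000 × 1.3836 = 363,887 kg.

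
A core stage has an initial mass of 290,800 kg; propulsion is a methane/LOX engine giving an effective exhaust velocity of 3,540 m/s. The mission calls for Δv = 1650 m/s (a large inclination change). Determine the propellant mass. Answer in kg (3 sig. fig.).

propellant mass ≈ 108000 kg

m₀/m_f = exp(Δv / v_e) = exp(1650 / 3540.0) = exp(0.4661) = 1.5938.
m_f = 290,800 / 1.5938 = 182,457 kg, so propellant = m₀ − m_f = 290,800 − 182,457 = 108,343 kg.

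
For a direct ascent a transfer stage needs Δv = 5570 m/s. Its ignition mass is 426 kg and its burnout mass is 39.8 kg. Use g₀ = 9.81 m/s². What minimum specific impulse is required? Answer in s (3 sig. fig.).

ln(m₀/m_f) = ln(426/39.8) = ln(10.7) = 2.3706.
By the Tsiolkovsky rocket equation, v_e = Δv / ln(m₀/m_f) = 5570 / 2.3706 = 2349.6 m/s.
Isp = v_e / g₀ = 2349.6 / 9.81 = 239.5 s.

Isp ≈ 240 s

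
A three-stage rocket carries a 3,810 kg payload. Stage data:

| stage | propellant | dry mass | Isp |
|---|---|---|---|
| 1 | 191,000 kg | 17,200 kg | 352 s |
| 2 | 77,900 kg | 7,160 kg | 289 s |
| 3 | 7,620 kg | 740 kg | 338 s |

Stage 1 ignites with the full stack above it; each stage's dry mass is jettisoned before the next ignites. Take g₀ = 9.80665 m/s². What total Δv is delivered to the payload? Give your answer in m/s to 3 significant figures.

Ignition mass of stage 1 = 191,000+17,200 + 77,900+7,160 + 7,620+740 + 3,810 = 305,430 kg.
Stage 1: m₀ = 305,430 kg, m_f = 305,430 − 191,000 = 114,430 kg; Δv = 352×9.80665×ln(2.669) = 3451.9×0.9818 ≈ 3389 m/s.
Stage 2: m₀ = 97,230 kg, m_f = 97,230 − 77,900 = 19,330 kg; Δv = 289×9.80665×ln(5.03) = 2834.1×1.6154 ≈ 4578 m/s.
Stage 3: m₀ = 12,170 kg, m_f = 12,170 − 7,620 = 4,550 kg; Δv = 338×9.80665×ln(2.675) = 3314.6×0.9838 ≈ 3261 m/s.
Total Δv = 3389 + 4578 + 3261 = 11228 m/s.

Δv ≈ 11200 m/s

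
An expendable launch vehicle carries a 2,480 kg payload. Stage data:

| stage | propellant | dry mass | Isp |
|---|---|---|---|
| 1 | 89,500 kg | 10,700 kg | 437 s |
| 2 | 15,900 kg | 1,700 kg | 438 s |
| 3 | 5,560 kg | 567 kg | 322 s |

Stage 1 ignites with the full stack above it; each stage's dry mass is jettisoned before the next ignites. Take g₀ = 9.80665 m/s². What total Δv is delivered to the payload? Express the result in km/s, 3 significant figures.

Ignition mass of stage 1 = 89,500+10,700 + 15,900+1,700 + 5,560+567 + 2,480 = 126,407 kg.
Stage 1: m₀ = 126,407 kg, m_f = 126,407 − 89,500 = 36,907 kg; Δv = 437×9.80665×ln(3.425) = 4285.5×1.2311 ≈ 5276 m/s.
Stage 2: m₀ = 26,207 kg, m_f = 26,207 − 15,900 = 10,307 kg; Δv = 438×9.80665×ln(2.543) = 4295.3×0.9332 ≈ 4008 m/s.
Stage 3: m₀ = 8,607 kg, m_f = 8,607 − 5,560 = 3,047 kg; Δv = 322×9.80665×ln(2.825) = 3157.7×1.0384 ≈ 3279 m/s.
Total Δv = 5276 + 4008 + 3279 = 12563 m/s.

Δv ≈ 12.6 km/s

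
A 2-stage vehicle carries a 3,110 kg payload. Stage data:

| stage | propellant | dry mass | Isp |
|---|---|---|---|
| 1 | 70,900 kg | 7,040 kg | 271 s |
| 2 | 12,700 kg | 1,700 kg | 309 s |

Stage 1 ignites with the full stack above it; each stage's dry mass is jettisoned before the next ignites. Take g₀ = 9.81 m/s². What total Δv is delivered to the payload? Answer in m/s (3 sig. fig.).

Δv ≈ 7530 m/s

Ignition mass of stage 1 = 70,900+7,040 + 12,700+1,700 + 3,110 = 95,450 kg.
Stage 1: m₀ = 95,450 kg, m_f = 95,450 − 70,900 = 24,550 kg; Δv = 271×9.81×ln(3.888) = 2658.5×1.3579 ≈ 3610 m/s.
Stage 2: m₀ = 17,510 kg, m_f = 17,510 − 12,700 = 4,810 kg; Δv = 309×9.81×ln(3.64) = 3031.3×1.2921 ≈ 3917 m/s.
Total Δv = 3610 + 3917 = 7527 m/s.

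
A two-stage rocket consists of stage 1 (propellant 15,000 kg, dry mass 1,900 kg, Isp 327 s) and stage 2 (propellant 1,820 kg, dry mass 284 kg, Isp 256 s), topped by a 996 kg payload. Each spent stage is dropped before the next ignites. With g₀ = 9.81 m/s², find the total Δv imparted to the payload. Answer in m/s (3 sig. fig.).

Δv ≈ 6670 m/s

Ignition mass of stage 1 = 15,000+1,900 + 1,820+284 + 996 = 20,000 kg.
Stage 1: m₀ = 20,000 kg, m_f = 20,000 − 15,000 = 5,000 kg; Δv = 327×9.81×ln(4) = 3207.9×1.3863 ≈ 4447 m/s.
Stage 2: m₀ = 3,100 kg, m_f = 3,100 − 1,820 = 1,280 kg; Δv = 256×9.81×ln(2.422) = 2511.4×0.8845 ≈ 2221 m/s.
Total Δv = 4447 + 2221 = 6668 m/s.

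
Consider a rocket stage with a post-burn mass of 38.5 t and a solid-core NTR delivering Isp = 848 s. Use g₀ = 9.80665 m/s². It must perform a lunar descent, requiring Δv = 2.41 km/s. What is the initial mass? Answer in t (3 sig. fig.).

v_e = Isp · g₀ = 848 × 9.80665 = 8316.0 m/s.
Rocket equation: m₀/m_f = exp(Δv / v_e) = exp(2410 / 8316.0) = exp(0.2898) = 1.3362.
m₀ = m_f × 1.3362 = 38.5 × 1.3362 = 51.4437 t.

initial mass ≈ 51.4 t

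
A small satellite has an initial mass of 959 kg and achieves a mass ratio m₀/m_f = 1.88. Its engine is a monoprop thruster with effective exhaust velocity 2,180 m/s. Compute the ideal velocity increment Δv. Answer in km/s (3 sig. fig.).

Rocket equation: Δv = v_e · ln(1.88) = 2180.0 × 0.6313 ≈ 1376.2 m/s.

Δv ≈ 1.38 km/s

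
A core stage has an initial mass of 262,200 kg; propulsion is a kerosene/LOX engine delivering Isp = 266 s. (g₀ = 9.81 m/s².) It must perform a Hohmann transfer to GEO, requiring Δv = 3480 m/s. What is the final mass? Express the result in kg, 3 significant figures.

v_e = Isp · g₀ = 266 × 9.81 = 2609.5 m/s.
Rocket equation: m₀/m_f = exp(Δv / v_e) = exp(3480 / 2609.5) = exp(1.3336) = 3.7947.
m_f = m₀ / 3.7947 = 262,200 / 3.7947 = 69,096.4 kg.

final mass ≈ 69100 kg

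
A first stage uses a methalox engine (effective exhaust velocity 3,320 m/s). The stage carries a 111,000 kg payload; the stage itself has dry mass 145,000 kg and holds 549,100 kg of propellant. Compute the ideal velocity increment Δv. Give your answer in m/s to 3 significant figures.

m₀ = payload + dry + propellant = 111,000 + 145,000 + 549,100 = 805,100 kg.
m_f = payload + dry = 111,000 + 145,000 = 256,000 kg.
Δv = v_e · ln(m₀/m_f) = 3320.0 × ln(3.145) = 3320.0 × 1.1458 ≈ 3804.0 m/s.

Δv ≈ 3800 m/s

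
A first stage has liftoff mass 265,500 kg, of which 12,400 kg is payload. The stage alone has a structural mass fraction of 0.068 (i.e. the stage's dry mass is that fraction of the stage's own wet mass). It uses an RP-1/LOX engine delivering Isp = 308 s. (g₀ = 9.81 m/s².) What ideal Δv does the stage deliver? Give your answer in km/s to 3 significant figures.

Stage wet mass = m₀ − payload = 265,500 − 12,400 = 253,100 kg.
Stage dry mass = ε × stage wet mass = 0.068 × 253,100 = 17,210.8 kg.
Burnout mass m_f = stage dry + payload = 17,210.8 + 12,400 = 29,610.8 kg.
v_e = Isp · g₀ = 308 × 9.81 = 3021.5 m/s.
Δv = v_e · ln(265,500/29,610.8) = 3021.5 × ln(8.966) = 3021.5 × 2.1935 ≈ 6628 m/s.

Δv ≈ 6.63 km/s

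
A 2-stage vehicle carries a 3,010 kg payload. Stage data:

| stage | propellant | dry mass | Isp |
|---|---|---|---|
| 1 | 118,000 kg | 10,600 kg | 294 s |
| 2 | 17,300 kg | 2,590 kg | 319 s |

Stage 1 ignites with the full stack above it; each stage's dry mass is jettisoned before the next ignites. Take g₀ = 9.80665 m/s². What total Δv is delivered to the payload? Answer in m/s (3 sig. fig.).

Δv ≈ 8760 m/s

Ignition mass of stage 1 = 118,000+10,600 + 17,300+2,590 + 3,010 = 151,500 kg.
Stage 1: m₀ = 151,500 kg, m_f = 151,500 − 118,000 = 33,500 kg; Δv = 294×9.80665×ln(4.522) = 2883.2×1.5090 ≈ 4351 m/s.
Stage 2: m₀ = 22,900 kg, m_f = 22,900 − 17,300 = 5,600 kg; Δv = 319×9.80665×ln(4.089) = 3128.3×1.4084 ≈ 4406 m/s.
Total Δv = 4351 + 4406 = 8757 m/s.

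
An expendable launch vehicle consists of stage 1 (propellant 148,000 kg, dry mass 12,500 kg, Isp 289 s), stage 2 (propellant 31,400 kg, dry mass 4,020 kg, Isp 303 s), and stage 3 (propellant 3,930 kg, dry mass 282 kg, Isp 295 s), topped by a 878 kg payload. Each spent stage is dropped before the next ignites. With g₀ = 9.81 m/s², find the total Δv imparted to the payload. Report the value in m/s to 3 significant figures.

Δv ≈ 12500 m/s

Ignition mass of stage 1 = 148,000+12,500 + 31,400+4,020 + 3,930+282 + 878 = 201,010 kg.
Stage 1: m₀ = 201,010 kg, m_f = 201,010 − 148,000 = 53,010 kg; Δv = 289×9.81×ln(3.792) = 2835.1×1.3329 ≈ 3779 m/s.
Stage 2: m₀ = 40,510 kg, m_f = 40,510 − 31,400 = 9,110 kg; Δv = 303×9.81×ln(4.447) = 2972.4×1.4922 ≈ 4435 m/s.
Stage 3: m₀ = 5,090 kg, m_f = 5,090 − 3,930 = 1,160 kg; Δv = 295×9.81×ln(4.388) = 2894.0×1.4789 ≈ 4280 m/s.
Total Δv = 3779 + 4435 + 4280 = 12494 m/s.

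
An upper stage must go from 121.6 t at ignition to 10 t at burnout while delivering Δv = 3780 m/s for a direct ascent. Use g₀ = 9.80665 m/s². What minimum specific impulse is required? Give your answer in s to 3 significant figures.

Isp ≈ 154 s

ln(m₀/m_f) = ln(121600/10000) = ln(12.16) = 2.4982.
From the ideal rocket equation, v_e = Δv / ln(m₀/m_f) = 3780 / 2.4982 = 1513.1 m/s.
Isp = v_e / g₀ = 1513.1 / 9.80665 = 154.3 s.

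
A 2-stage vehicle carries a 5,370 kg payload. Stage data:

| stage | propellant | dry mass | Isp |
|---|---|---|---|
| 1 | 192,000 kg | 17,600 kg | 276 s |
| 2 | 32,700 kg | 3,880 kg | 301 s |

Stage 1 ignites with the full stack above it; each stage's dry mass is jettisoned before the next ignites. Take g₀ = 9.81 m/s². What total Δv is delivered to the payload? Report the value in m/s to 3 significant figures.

Δv ≈ 8370 m/s

Ignition mass of stage 1 = 192,000+17,600 + 32,700+3,880 + 5,370 = 251,550 kg.
Stage 1: m₀ = 251,550 kg, m_f = 251,550 − 192,000 = 59,550 kg; Δv = 276×9.81×ln(4.224) = 2707.6×1.4408 ≈ 3901 m/s.
Stage 2: m₀ = 41,950 kg, m_f = 41,950 − 32,700 = 9,250 kg; Δv = 301×9.81×ln(4.535) = 2952.8×1.5119 ≈ 4464 m/s.
Total Δv = 3901 + 4464 = 8365 m/s.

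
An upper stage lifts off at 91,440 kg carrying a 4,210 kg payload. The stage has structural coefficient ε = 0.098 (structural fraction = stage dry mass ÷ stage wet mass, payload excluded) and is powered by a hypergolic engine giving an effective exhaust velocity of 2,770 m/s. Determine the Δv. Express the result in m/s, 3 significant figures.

Δv ≈ 5460 m/s

Stage wet mass = m₀ − payload = 91,440 − 4,210 = 87,230 kg.
Stage dry mass = ε × stage wet mass = 0.098 × 87,230 = 8,548.54 kg.
Burnout mass m_f = stage dry + payload = 8,548.54 + 4,210 = 12,758.54 kg.
Δv = v_e · ln(91,440/12,758.54) = 2770.0 × ln(7.167) = 2770.0 × 1.9695 ≈ 5455 m/s.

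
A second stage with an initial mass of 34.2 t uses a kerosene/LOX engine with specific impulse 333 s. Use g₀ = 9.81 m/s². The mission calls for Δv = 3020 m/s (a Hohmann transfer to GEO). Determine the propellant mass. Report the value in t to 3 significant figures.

propellant mass ≈ 20.6 t

v_e = Isp · g₀ = 333 × 9.81 = 3266.7 m/s.
Using Δv = v_e ln(m₀/m_f): m₀/m_f = exp(Δv / v_e) = exp(3020 / 3266.7) = exp(0.9245) = 2.5205.
m_f = 34.2 / 2.5205 = 13.5687 t, so propellant = m₀ − m_f = 34.2 − 13.5687 = 20.6313 t.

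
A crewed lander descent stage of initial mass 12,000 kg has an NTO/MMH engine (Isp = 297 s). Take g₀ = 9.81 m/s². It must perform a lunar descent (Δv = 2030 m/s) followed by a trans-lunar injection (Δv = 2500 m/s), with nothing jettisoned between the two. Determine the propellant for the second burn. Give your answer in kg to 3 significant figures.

propellant for the second burn ≈ 3440 kg

v_e = Isp · g₀ = 297 × 9.81 = 2913.6 m/s.
After the first burn: m = 12000 × exp(−2030/2913.6) = 12000 × 0.49821 = 5,978.52 kg.
After the second burn: m = 5,978.52 × exp(−2500/2913.6) = 5,978.52 × 0.42399 = 2,534.83 kg.
Second-burn propellant = 5,978.52 − 2,534.83 = 3,443.69 kg.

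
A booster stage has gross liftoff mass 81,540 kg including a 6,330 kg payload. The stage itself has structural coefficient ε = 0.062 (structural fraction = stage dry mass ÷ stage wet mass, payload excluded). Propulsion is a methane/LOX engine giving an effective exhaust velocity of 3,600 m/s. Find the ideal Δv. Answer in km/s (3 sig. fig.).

Δv ≈ 7.21 km/s

Stage wet mass = m₀ − payload = 81,540 − 6,330 = 75,210 kg.
Stage dry mass = ε × stage wet mass = 0.062 × 75,210 = 4,663.02 kg.
Burnout mass m_f = stage dry + payload = 4,663.02 + 6,330 = 10,993.02 kg.
Using Δv = v_e ln(m₀/m_f): Δv = v_e · ln(81,540/10,993.02) = 3600.0 × ln(7.417) = 3600.0 × 2.0038 ≈ 7214 m/s.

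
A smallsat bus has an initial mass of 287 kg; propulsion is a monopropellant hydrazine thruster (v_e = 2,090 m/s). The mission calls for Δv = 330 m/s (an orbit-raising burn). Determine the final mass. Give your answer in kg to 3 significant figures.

m₀/m_f = exp(Δv / v_e) = exp(330 / 2090.0) = exp(0.1579) = 1.1710.
m_f = m₀ / 1.1710 = 287 / 1.1710 = 245.09 kg.

final mass ≈ 245 kg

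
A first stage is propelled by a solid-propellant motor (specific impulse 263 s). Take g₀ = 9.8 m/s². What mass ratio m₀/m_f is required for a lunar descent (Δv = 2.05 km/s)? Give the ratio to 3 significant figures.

mass ratio ≈ 2.22

v_e = Isp · g₀ = 263 × 9.8 = 2577.4 m/s.
From the ideal rocket equation, m₀/m_f = exp(Δv / v_e) = exp(2050 / 2577.4) = exp(0.7954) = 2.2153.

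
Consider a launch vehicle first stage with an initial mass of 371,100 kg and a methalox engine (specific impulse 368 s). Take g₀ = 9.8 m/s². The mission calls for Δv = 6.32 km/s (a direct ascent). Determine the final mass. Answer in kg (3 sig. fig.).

v_e = Isp · g₀ = 368 × 9.8 = 3606.4 m/s.
From the ideal rocket equation, m₀/m_f = exp(Δv / v_e) = exp(6320 / 3606.4) = exp(1.7524) = 5.7687.
m_f = m₀ / 5.7687 = 371,100 / 5.7687 = 64,329.9 kg.

final mass ≈ 64300 kg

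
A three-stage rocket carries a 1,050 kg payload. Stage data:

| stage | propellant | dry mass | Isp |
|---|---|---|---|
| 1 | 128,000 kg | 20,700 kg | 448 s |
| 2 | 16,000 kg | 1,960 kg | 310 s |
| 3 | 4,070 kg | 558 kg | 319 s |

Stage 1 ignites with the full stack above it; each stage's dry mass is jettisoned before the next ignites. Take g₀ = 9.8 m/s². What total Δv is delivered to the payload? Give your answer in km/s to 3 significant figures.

Δv ≈ 13.3 km/s

Ignition mass of stage 1 = 128,000+20,700 + 16,000+1,960 + 4,070+558 + 1,050 = 172,338 kg.
Stage 1: m₀ = 172,338 kg, m_f = 172,338 − 128,000 = 44,338 kg; Δv = 448×9.8×ln(3.887) = 4390.4×1.3576 ≈ 5960 m/s.
Stage 2: m₀ = 23,638 kg, m_f = 23,638 − 16,000 = 7,638 kg; Δv = 310×9.8×ln(3.095) = 3038.0×1.1297 ≈ 3432 m/s.
Stage 3: m₀ = 5,678 kg, m_f = 5,678 − 4,070 = 1,608 kg; Δv = 319×9.8×ln(3.531) = 3126.2×1.2616 ≈ 3944 m/s.
Total Δv = 5960 + 3432 + 3944 = 13336 m/s.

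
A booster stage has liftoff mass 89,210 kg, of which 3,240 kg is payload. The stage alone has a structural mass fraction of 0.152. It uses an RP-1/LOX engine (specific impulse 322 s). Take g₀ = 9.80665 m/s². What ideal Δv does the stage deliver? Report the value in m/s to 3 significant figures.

Stage wet mass = m₀ − payload = 89,210 − 3,240 = 85,970 kg.
Stage dry mass = ε × stage wet mass = 0.152 × 85,970 = 13,067.4 kg.
Burnout mass m_f = stage dry + payload = 13,067.4 + 3,240 = 16,307.4 kg.
v_e = Isp · g₀ = 322 × 9.80665 = 3157.7 m/s.
By the Tsiolkovsky rocket equation, Δv = v_e · ln(89,210/16,307.4) = 3157.7 × ln(5.471) = 3157.7 × 1.6994 ≈ 5366 m/s.

Δv ≈ 5370 m/s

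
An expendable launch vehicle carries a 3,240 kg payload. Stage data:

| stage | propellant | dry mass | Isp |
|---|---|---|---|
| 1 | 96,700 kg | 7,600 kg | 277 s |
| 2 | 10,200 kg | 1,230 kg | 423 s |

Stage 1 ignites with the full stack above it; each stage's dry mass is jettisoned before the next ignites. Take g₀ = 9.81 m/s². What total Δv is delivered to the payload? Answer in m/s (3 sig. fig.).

Ignition mass of stage 1 = 96,700+7,600 + 10,200+1,230 + 3,240 = 118,970 kg.
Stage 1: m₀ = 118,970 kg, m_f = 118,970 − 96,700 = 22,270 kg; Δv = 277×9.81×ln(5.342) = 2717.4×1.6756 ≈ 4553 m/s.
Stage 2: m₀ = 14,670 kg, m_f = 14,670 − 10,200 = 4,470 kg; Δv = 423×9.81×ln(3.282) = 4149.6×1.1884 ≈ 4931 m/s.
Total Δv = 4553 + 4931 = 9484 m/s.

Δv ≈ 9480 m/s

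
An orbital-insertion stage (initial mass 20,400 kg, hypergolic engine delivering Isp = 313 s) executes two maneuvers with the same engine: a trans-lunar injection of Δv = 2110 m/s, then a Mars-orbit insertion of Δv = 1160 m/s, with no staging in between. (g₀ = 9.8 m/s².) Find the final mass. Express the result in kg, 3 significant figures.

final mass ≈ 7030 kg

v_e = Isp · g₀ = 313 × 9.8 = 3067.4 m/s.
After the first burn: m = 20400 × exp(−2110/3067.4) = 20400 × 0.50264 = 10,253.9 kg.
After the second burn: m = 10,253.9 × exp(−1160/3067.4) = 10,253.9 × 0.68511 = 7,025.05 kg.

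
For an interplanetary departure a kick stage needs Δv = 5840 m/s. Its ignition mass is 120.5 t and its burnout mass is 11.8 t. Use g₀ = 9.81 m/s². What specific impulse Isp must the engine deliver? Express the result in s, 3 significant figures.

Isp ≈ 256 s

ln(m₀/m_f) = ln(120500/11800) = ln(10.21) = 2.3236.
From the ideal rocket equation, v_e = Δv / ln(m₀/m_f) = 5840 / 2.3236 = 2513.4 m/s.
Isp = v_e / g₀ = 2513.4 / 9.81 = 256.2 s.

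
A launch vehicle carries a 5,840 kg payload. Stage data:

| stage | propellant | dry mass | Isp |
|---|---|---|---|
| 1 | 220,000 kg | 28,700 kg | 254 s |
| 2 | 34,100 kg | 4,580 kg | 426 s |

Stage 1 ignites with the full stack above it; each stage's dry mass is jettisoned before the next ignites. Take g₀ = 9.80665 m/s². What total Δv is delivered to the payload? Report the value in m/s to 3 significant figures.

Δv ≈ 9520 m/s

Ignition mass of stage 1 = 220,000+28,700 + 34,100+4,580 + 5,840 = 293,220 kg.
Stage 1: m₀ = 293,220 kg, m_f = 293,220 − 220,000 = 73,220 kg; Δv = 254×9.80665×ln(4.005) = 2490.9×1.3875 ≈ 3456 m/s.
Stage 2: m₀ = 44,520 kg, m_f = 44,520 − 34,100 = 10,420 kg; Δv = 426×9.80665×ln(4.273) = 4177.6×1.4522 ≈ 6067 m/s.
Total Δv = 3456 + 6067 = 9523 m/s.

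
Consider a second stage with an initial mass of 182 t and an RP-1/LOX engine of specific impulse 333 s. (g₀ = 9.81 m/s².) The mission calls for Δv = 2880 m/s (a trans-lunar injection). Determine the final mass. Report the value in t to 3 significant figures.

final mass ≈ 75.4 t

v_e = Isp · g₀ = 333 × 9.81 = 3266.7 m/s.
m₀/m_f = exp(Δv / v_e) = exp(2880 / 3266.7) = exp(0.8816) = 2.4148.
m_f = m₀ / 2.4148 = 182 / 2.4148 = 75.3686 t.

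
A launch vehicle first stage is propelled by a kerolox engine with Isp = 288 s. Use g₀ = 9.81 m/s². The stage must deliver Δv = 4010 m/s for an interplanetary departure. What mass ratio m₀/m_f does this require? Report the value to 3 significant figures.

v_e = Isp · g₀ = 288 × 9.81 = 2825.3 m/s.
m₀/m_f = exp(Δv / v_e) = exp(4010 / 2825.3) = exp(1.4193) = 4.1343.

mass ratio ≈ 4.13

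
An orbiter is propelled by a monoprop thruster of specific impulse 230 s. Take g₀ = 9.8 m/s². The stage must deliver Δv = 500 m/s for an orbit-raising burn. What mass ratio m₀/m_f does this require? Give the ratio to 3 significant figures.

v_e = Isp · g₀ = 230 × 9.8 = 2254.0 m/s.
From the ideal rocket equation, m₀/m_f = exp(Δv / v_e) = exp(500 / 2254.0) = exp(0.2218) = 1.2484.

mass ratio ≈ 1.25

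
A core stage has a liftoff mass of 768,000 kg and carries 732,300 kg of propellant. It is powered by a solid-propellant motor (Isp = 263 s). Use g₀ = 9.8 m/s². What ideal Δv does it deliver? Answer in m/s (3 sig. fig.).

v_e = Isp · g₀ = 263 × 9.8 = 2577.4 m/s.
m_f = m₀ − m_prop = 768,000 − 732,300 = 35,700 kg.
From the ideal rocket equation, Δv = v_e · ln(m₀/m_f) = 2577.4 × ln(21.51) = 2577.4 × 3.0686 ≈ 7909.1 m/s.

Δv ≈ 7910 m/s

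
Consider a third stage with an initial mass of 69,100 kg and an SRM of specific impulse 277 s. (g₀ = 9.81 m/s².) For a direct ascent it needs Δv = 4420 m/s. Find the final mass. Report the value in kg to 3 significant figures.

v_e = Isp · g₀ = 277 × 9.81 = 2717.4 m/s.
m₀/m_f = exp(Δv / v_e) = exp(4420 / 2717.4) = exp(1.6266) = 5.0864.
m_f = m₀ / 5.0864 = 69,100 / 5.0864 = 13,585.2 kg.

final mass ≈ 13600 kg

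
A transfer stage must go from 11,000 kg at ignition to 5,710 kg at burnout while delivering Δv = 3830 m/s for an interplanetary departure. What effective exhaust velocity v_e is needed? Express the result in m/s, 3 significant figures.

v_e ≈ 5840 m/s

ln(m₀/m_f) = ln(11000/5710) = ln(1.926) = 0.6557.
By the Tsiolkovsky rocket equation, v_e = Δv / ln(m₀/m_f) = 3830 / 0.6557 = 5841.3 m/s.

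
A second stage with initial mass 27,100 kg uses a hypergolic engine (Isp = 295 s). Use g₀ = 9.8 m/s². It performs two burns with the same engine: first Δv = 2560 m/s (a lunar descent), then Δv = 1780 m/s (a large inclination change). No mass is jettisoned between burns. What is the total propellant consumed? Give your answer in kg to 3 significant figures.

v_e = Isp · g₀ = 295 × 9.8 = 2891.0 m/s.
After the first burn: m = 27100 × exp(−2560/2891.0) = 27100 × 0.41251 = 11,179 kg.
After the second burn: m = 11,179 × exp(−1780/2891.0) = 11,179 × 0.54026 = 6,039.57 kg.
Total propellant = m₀ − m_final = 27100 − 6,039.57 = 21,060.43 kg.

total propellant consumed ≈ 21100 kg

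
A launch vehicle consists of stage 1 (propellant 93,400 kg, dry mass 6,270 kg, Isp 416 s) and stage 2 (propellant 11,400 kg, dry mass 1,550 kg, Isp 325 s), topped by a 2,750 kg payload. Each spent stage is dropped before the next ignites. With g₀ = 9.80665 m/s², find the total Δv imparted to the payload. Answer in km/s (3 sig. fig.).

Δv ≈ 10.9 km/s

Ignition mass of stage 1 = 93,400+6,270 + 11,400+1,550 + 2,750 = 115,370 kg.
Stage 1: m₀ = 115,370 kg, m_f = 115,370 − 93,400 = 21,970 kg; Δv = 416×9.80665×ln(5.251) = 4079.6×1.6585 ≈ 6766 m/s.
Stage 2: m₀ = 15,700 kg, m_f = 15,700 − 11,400 = 4,300 kg; Δv = 325×9.80665×ln(3.651) = 3187.2×1.2950 ≈ 4128 m/s.
Total Δv = 6766 + 4128 = 10894 m/s.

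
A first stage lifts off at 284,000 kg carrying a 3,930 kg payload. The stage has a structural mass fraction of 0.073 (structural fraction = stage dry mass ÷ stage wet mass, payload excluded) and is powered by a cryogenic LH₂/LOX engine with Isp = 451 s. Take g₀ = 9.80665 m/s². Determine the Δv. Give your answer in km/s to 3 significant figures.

Stage wet mass = m₀ − payload = 284,000 − 3,930 = 280,070 kg.
Stage dry mass = ε × stage wet mass = 0.073 × 280,070 = 20,445.1 kg.
Burnout mass m_f = stage dry + payload = 20,445.1 + 3,930 = 24,375.1 kg.
v_e = Isp · g₀ = 451 × 9.80665 = 4422.8 m/s.
By the Tsiolkovsky rocket equation, Δv = v_e · ln(284,000/24,375.1) = 4422.8 × ln(11.65) = 4422.8 × 2.4554 ≈ 10860 m/s.

Δv ≈ 10.9 km/s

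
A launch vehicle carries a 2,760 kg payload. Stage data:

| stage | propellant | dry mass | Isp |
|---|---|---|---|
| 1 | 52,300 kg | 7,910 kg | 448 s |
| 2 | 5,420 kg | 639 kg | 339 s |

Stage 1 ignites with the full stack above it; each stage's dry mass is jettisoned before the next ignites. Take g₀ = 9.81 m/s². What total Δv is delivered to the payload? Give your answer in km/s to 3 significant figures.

Ignition mass of stage 1 = 52,300+7,910 + 5,420+639 + 2,760 = 69,029 kg.
Stage 1: m₀ = 69,029 kg, m_f = 69,029 − 52,300 = 16,729 kg; Δv = 448×9.81×ln(4.126) = 4394.9×1.4174 ≈ 6229 m/s.
Stage 2: m₀ = 8,819 kg, m_f = 8,819 − 5,420 = 3,399 kg; Δv = 339×9.81×ln(2.595) = 3325.6×0.9534 ≈ 3171 m/s.
Total Δv = 6229 + 3171 = 9400 m/s.

Δv ≈ 9.40 km/s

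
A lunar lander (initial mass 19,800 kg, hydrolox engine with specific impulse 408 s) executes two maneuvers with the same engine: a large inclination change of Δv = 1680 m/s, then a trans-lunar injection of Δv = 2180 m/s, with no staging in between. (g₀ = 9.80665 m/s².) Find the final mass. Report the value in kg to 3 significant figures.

final mass ≈ 7550 kg

v_e = Isp · g₀ = 408 × 9.80665 = 4001.1 m/s.
After the first burn: m = 19800 × exp(−1680/4001.1) = 19800 × 0.65712 = 13,011 kg.
After the second burn: m = 13,011 × exp(−2180/4001.1) = 13,011 × 0.57993 = 7,545.47 kg.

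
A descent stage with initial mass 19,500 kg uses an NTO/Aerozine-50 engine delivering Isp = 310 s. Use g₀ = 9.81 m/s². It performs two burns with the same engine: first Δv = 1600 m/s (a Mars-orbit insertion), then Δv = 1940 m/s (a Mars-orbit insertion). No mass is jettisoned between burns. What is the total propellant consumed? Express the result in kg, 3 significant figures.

v_e = Isp · g₀ = 310 × 9.81 = 3041.1 m/s.
After the first burn: m = 19500 × exp(−1600/3041.1) = 19500 × 0.59089 = 11,522.4 kg.
After the second burn: m = 11,522.4 × exp(−1940/3041.1) = 11,522.4 × 0.52839 = 6,088.32 kg.
Total propellant = m₀ − m_final = 19500 − 6,088.32 = 13,411.68 kg.

total propellant consumed ≈ 13400 kg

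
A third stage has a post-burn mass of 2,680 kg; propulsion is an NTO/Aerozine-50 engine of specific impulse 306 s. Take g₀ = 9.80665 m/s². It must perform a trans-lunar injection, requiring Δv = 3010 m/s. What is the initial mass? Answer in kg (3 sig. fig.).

v_e = Isp · g₀ = 306 × 9.80665 = 3000.8 m/s.
Using Δv = v_e ln(m₀/m_f): m₀/m_f = exp(Δv / v_e) = exp(3010 / 3000.8) = exp(1.0031) = 2.7266.
m₀ = m_f × 2.7266 = 2,680 × 2.7266 = 7,307.29 kg.

initial mass ≈ 7310 kg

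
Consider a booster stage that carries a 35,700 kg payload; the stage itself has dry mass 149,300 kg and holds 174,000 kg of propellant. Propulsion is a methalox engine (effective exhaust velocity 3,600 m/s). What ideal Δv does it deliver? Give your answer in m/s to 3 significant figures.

m₀ = payload + dry + propellant = 35,700 + 149,300 + 174,000 = 359,000 kg.
m_f = payload + dry = 35,700 + 149,300 = 185,000 kg.
Δv = v_e · ln(m₀/m_f) = 3600.0 × ln(1.941) = 3600.0 × 0.6630 ≈ 2386.7 m/s.

Δv ≈ 2390 m/s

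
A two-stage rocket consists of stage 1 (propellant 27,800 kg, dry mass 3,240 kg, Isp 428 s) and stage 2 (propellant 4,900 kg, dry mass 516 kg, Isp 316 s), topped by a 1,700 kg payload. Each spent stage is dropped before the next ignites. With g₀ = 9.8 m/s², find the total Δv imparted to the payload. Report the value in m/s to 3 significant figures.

Δv ≈ 9080 m/s

Ignition mass of stage 1 = 27,800+3,240 + 4,900+516 + 1,700 = 38,156 kg.
Stage 1: m₀ = 38,156 kg, m_f = 38,156 − 27,800 = 10,356 kg; Δv = 428×9.8×ln(3.684) = 4194.4×1.3041 ≈ 5470 m/s.
Stage 2: m₀ = 7,116 kg, m_f = 7,116 − 4,900 = 2,216 kg; Δv = 316×9.8×ln(3.211) = 3096.8×1.1666 ≈ 3613 m/s.
Total Δv = 5470 + 3613 = 9083 m/s.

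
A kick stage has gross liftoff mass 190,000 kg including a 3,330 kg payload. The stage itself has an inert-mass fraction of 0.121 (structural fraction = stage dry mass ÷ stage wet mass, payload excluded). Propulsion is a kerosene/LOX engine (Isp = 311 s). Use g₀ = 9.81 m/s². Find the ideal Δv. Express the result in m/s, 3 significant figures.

Δv ≈ 6080 m/s

Stage wet mass = m₀ − payload = 190,000 − 3,330 = 186,670 kg.
Stage dry mass = ε × stage wet mass = 0.121 × 186,670 = 22,587.1 kg.
Burnout mass m_f = stage dry + payload = 22,587.1 + 3,330 = 25,917.1 kg.
v_e = Isp · g₀ = 311 × 9.81 = 3050.9 m/s.
Using Δv = v_e ln(m₀/m_f): Δv = v_e · ln(190,000/25,917.1) = 3050.9 × ln(7.331) = 3050.9 × 1.9921 ≈ 6078 m/s.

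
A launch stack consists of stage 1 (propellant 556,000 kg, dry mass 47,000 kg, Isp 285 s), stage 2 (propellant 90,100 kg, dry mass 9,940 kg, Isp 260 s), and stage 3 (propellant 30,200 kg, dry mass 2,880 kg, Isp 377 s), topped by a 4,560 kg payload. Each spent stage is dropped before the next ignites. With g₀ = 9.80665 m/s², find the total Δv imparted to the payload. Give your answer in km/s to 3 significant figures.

Δv ≈ 12.6 km/s

Ignition mass of stage 1 = 556,000+47,000 + 90,100+9,940 + 30,200+2,880 + 4,560 = 740,680 kg.
Stage 1: m₀ = 740,680 kg, m_f = 740,680 − 556,000 = 184,680 kg; Δv = 285×9.80665×ln(4.011) = 2794.9×1.3889 ≈ 3882 m/s.
Stage 2: m₀ = 137,680 kg, m_f = 137,680 − 90,100 = 47,580 kg; Δv = 260×9.80665×ln(2.894) = 2549.7×1.0625 ≈ 2709 m/s.
Stage 3: m₀ = 37,640 kg, m_f = 37,640 − 30,200 = 7,440 kg; Δv = 377×9.80665×ln(5.059) = 3697.1×1.6212 ≈ 5994 m/s.
Total Δv = 3882 + 2709 + 5994 = 12585 m/s.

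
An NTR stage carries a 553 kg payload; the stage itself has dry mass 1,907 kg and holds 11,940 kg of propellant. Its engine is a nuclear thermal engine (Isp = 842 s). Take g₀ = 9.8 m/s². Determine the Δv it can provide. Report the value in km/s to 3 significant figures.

Δv ≈ 14.6 km/s

v_e = Isp · g₀ = 842 × 9.8 = 8251.6 m/s.
m₀ = payload + dry + propellant = 553 + 1,907 + 11,940 = 14,400 kg.
m_f = payload + dry = 553 + 1,907 = 2,460 kg.
Δv = v_e · ln(m₀/m_f) = 8251.6 × ln(5.854) = 8251.6 × 1.7671 ≈ 14581.1 m/s.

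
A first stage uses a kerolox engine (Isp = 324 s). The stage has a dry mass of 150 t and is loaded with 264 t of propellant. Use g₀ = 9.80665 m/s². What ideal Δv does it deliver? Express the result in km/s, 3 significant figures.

Δv ≈ 3.23 km/s

v_e = Isp · g₀ = 324 × 9.80665 = 3177.4 m/s.
m₀ = m_dry + m_prop = 150 + 264 = 414 t.
By the Tsiolkovsky rocket equation, Δv = v_e · ln(m₀/m_f) = 3177.4 × ln(2.76) = 3177.4 × 1.0152 ≈ 3225.7 m/s.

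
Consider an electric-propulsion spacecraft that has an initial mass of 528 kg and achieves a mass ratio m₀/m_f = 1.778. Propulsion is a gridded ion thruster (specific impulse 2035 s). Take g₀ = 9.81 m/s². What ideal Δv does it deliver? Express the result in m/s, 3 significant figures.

v_e = Isp · g₀ = 2035 × 9.81 = 19963.4 m/s.
Δv = v_e · ln(1.778) = 19963.4 × 0.5755 ≈ 11488.7 m/s.

Δv ≈ 11500 m/s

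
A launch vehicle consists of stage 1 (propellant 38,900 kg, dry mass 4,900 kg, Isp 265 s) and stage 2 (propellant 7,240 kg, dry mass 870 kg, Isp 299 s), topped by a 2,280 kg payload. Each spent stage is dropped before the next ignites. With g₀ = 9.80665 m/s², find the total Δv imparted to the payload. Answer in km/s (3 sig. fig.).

Ignition mass of stage 1 = 38,900+4,900 + 7,240+870 + 2,280 = 54,190 kg.
Stage 1: m₀ = 54,190 kg, m_f = 54,190 − 38,900 = 15,290 kg; Δv = 265×9.80665×ln(3.544) = 2598.8×1.2653 ≈ 3288 m/s.
Stage 2: m₀ = 10,390 kg, m_f = 10,390 − 7,240 = 3,150 kg; Δv = 299×9.80665×ln(3.298) = 2932.2×1.1934 ≈ 3499 m/s.
Total Δv = 3288 + 3499 = 6787 m/s.

Δv ≈ 6.79 km/s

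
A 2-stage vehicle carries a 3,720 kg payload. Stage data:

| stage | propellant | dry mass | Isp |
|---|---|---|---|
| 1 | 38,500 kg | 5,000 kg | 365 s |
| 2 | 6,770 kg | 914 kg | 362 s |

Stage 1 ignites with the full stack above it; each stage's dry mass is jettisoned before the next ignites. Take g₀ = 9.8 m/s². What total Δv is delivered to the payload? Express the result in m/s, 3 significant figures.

Ignition mass of stage 1 = 38,500+5,000 + 6,770+914 + 3,720 = 54,904 kg.
Stage 1: m₀ = 54,904 kg, m_f = 54,904 − 38,500 = 16,404 kg; Δv = 365×9.8×ln(3.347) = 3577.0×1.2081 ≈ 4321 m/s.
Stage 2: m₀ = 11,404 kg, m_f = 11,404 − 6,770 = 4,634 kg; Δv = 362×9.8×ln(2.461) = 3547.6×0.9005 ≈ 3195 m/s.
Total Δv = 4321 + 3195 = 7516 m/s.

Δv ≈ 7520 m/s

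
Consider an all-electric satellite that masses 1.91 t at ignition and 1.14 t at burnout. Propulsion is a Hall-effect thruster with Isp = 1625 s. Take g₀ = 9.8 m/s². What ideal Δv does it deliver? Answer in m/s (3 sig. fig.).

v_e = Isp · g₀ = 1625 × 9.8 = 15925.0 m/s.
From the ideal rocket equation, Δv = v_e · ln(m₀/m_f) = 15925.0 × ln(1.675) = 15925.0 × 0.5161 ≈ 8218.5 m/s.

Δv ≈ 8220 m/s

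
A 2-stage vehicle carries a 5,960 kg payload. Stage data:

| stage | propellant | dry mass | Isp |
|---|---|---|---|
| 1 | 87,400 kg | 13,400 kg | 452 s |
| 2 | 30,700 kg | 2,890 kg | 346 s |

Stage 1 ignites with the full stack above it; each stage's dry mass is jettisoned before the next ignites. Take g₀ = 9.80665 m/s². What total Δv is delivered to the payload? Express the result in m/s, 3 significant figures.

Ignition mass of stage 1 = 87,400+13,400 + 30,700+2,890 + 5,960 = 140,350 kg.
Stage 1: m₀ = 140,350 kg, m_f = 140,350 − 87,400 = 52,950 kg; Δv = 452×9.80665×ln(2.651) = 4432.6×0.9748 ≈ 4321 m/s.
Stage 2: m₀ = 39,550 kg, m_f = 39,550 − 30,700 = 8,850 kg; Δv = 346×9.80665×ln(4.469) = 3393.1×1.4971 ≈ 5080 m/s.
Total Δv = 4321 + 5080 = 9401 m/s.

Δv ≈ 9400 m/s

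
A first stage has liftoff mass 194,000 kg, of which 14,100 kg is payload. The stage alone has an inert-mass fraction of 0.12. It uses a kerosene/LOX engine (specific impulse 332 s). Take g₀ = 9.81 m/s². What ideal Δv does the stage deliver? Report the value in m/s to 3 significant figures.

Stage wet mass = m₀ − payload = 194,000 − 14,100 = 179,900 kg.
Stage dry mass = ε × stage wet mass = 0.12 × 179,900 = 21,588 kg.
Burnout mass m_f = stage dry + payload = 21,588 + 14,100 = 35,688 kg.
v_e = Isp · g₀ = 332 × 9.81 = 3256.9 m/s.
By the Tsiolkovsky rocket equation, Δv = v_e · ln(194,000/35,688) = 3256.9 × ln(5.436) = 3256.9 × 1.6930 ≈ 5514 m/s.

Δv ≈ 5510 m/s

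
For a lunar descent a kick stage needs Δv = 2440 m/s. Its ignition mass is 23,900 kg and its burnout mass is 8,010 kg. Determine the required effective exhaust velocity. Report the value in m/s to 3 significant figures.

v_e ≈ 2230 m/s

ln(m₀/m_f) = ln(23900/8010) = ln(2.984) = 1.0932.
By the Tsiolkovsky rocket equation, v_e = Δv / ln(m₀/m_f) = 2440 / 1.0932 = 2232.0 m/s.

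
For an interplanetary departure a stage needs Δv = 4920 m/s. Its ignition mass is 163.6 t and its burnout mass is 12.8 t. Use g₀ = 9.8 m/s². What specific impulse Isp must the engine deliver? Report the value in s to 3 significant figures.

ln(m₀/m_f) = ln(163600/12800) = ln(12.78) = 2.5480.
By the Tsiolkovsky rocket equation, v_e = Δv / ln(m₀/m_f) = 4920 / 2.5480 = 1930.9 m/s.
Isp = v_e / g₀ = 1930.9 / 9.8 = 197.0 s.

Isp ≈ 197 s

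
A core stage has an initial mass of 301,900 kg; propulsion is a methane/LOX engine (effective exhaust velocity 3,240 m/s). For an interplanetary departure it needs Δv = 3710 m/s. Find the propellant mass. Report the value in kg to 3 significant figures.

From the ideal rocket equation, m₀/m_f = exp(Δv / v_e) = exp(3710 / 3240.0) = exp(1.1451) = 3.1426.
m_f = 301,900 / 3.1426 = 96,067 kg, so propellant = m₀ − m_f = 301,900 − 96,067 = 205,833 kg.

propellant mass ≈ 206000 kg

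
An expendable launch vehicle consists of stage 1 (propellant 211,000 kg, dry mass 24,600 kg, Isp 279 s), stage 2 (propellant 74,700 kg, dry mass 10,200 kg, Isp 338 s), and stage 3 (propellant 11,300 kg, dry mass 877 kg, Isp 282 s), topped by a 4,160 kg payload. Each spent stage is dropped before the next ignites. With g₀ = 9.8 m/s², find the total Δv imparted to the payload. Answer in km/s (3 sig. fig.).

Δv ≈ 10.4 km/s

Ignition mass of stage 1 = 211,000+24,600 + 74,700+10,200 + 11,300+877 + 4,160 = 336,837 kg.
Stage 1: m₀ = 336,837 kg, m_f = 336,837 − 211,000 = 125,837 kg; Δv = 279×9.8×ln(2.677) = 2734.2×0.9846 ≈ 2692 m/s.
Stage 2: m₀ = 101,237 kg, m_f = 101,237 − 74,700 = 26,537 kg; Δv = 338×9.8×ln(3.815) = 3312.4×1.3389 ≈ 4435 m/s.
Stage 3: m₀ = 16,337 kg, m_f = 16,337 − 11,300 = 5,037 kg; Δv = 282×9.8×ln(3.243) = 2763.6×1.1766 ≈ 3252 m/s.
Total Δv = 2692 + 4435 + 3252 = 10379 m/s.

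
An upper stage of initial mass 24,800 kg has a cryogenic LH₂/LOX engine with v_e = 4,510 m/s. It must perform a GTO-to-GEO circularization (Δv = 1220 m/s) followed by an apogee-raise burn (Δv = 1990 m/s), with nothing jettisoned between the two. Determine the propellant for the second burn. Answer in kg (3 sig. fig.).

propellant for the second burn ≈ 6750 kg

After the first burn: m = 24800 × exp(−1220/4510.0) = 24800 × 0.76299 = 18,922.2 kg.
After the second burn: m = 18,922.2 × exp(−1990/4510.0) = 18,922.2 × 0.64324 = 12,171.5 kg.
Second-burn propellant = 18,922.2 − 12,171.5 = 6,750.7 kg.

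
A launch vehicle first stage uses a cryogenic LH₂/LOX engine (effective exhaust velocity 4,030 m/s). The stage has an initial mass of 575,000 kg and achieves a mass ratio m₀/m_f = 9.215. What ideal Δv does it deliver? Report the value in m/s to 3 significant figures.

Δv ≈ 8950 m/s

Rocket equation: Δv = v_e · ln(9.215) = 4030.0 × 2.2208 ≈ 8950.0 m/s.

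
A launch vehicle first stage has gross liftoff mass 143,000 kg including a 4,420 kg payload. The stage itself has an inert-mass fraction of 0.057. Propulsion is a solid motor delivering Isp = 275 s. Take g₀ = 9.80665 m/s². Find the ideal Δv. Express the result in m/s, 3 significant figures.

Δv ≈ 6610 m/s

Stage wet mass = m₀ − payload = 143,000 − 4,420 = 138,580 kg.
Stage dry mass = ε × stage wet mass = 0.057 × 138,580 = 7,899.06 kg.
Burnout mass m_f = stage dry + payload = 7,899.06 + 4,420 = 12,319.06 kg.
v_e = Isp · g₀ = 275 × 9.80665 = 2696.8 m/s.
Δv = v_e · ln(143,000/12,319.06) = 2696.8 × ln(11.61) = 2696.8 × 2.4517 ≈ 6612 m/s.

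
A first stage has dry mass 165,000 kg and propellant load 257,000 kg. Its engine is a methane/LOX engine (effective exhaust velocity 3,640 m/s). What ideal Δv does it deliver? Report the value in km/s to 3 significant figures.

m₀ = m_dry + m_prop = 165,000 + 257,000 = 422,000 kg.
From the ideal rocket equation, Δv = v_e · ln(m₀/m_f) = 3640.0 × ln(2.558) = 3640.0 × 0.9391 ≈ 3418.2 m/s.

Δv ≈ 3.42 km/s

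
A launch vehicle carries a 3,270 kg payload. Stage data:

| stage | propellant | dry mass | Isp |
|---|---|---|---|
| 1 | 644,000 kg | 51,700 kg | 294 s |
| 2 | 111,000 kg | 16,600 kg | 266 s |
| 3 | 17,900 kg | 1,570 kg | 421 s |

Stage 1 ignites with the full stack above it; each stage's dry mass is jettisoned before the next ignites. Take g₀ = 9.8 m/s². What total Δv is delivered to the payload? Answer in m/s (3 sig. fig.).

Ignition mass of stage 1 = 644,000+51,700 + 111,000+16,600 + 17,900+1,570 + 3,270 = 846,040 kg.
Stage 1: m₀ = 846,040 kg, m_f = 846,040 − 644,000 = 202,040 kg; Δv = 294×9.8×ln(4.187) = 2881.2×1.4321 ≈ 4126 m/s.
Stage 2: m₀ = 150,340 kg, m_f = 150,340 − 111,000 = 39,340 kg; Δv = 266×9.8×ln(3.822) = 2606.8×1.3407 ≈ 3495 m/s.
Stage 3: m₀ = 22,740 kg, m_f = 22,740 − 17,900 = 4,840 kg; Δv = 421×9.8×ln(4.698) = 4125.8×1.5472 ≈ 6383 m/s.
Total Δv = 4126 + 3495 + 6383 = 14004 m/s.

Δv ≈ 14000 m/s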